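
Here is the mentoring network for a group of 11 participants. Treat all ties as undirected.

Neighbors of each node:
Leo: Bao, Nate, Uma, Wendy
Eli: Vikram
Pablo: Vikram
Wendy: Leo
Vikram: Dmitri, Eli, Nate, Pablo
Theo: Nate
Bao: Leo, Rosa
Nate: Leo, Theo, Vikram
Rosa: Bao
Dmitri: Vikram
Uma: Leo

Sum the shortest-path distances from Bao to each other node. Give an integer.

26

Distances from Bao: Dmitri:4, Eli:4, Leo:1, Nate:2, Pablo:4, Rosa:1, Theo:3, Uma:2, Vikram:3, Wendy:2.
Sum = 4 + 4 + 1 + 2 + 4 + 1 + 3 + 2 + 3 + 2 = 26.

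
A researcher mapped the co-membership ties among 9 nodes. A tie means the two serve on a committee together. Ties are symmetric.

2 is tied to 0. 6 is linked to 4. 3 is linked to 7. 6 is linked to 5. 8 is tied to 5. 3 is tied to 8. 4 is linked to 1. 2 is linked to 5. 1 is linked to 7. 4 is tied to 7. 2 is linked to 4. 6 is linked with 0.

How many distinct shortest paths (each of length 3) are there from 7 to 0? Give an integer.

The shortest distance is 3. The length-3 paths are: 7–4–2–0; 7–4–6–0.
That gives 2 distinct shortest paths.

2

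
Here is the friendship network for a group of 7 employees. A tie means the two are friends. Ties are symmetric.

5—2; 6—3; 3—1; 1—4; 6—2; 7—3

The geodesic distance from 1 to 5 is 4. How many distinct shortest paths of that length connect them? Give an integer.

1

The shortest distance is 4, and the only length-4 path is 1–3–6–2–5. So there is exactly 1 shortest path.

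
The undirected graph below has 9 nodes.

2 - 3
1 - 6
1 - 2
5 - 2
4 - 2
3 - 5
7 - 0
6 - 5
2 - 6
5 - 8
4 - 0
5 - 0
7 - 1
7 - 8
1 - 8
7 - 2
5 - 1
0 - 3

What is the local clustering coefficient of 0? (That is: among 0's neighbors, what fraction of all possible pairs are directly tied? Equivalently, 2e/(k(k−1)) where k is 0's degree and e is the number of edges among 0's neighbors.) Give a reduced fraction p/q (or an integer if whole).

0's neighbors: 3, 4, 5, and 7 (k = 4).
Possible neighbor pairs: C(4,2) = 6. Edges among them: 3–5 → e = 1.
Clustering(0) = 1/6.

1/6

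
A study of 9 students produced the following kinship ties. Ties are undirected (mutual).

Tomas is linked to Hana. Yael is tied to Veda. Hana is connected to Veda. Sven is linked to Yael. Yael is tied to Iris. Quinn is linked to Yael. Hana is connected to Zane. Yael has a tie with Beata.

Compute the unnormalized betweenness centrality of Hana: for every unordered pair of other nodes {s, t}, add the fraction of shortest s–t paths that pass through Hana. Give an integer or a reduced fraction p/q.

13

Pairs whose geodesics pass through Hana — Quinn–Tomas: 1; Quinn–Zane: 1; Tomas–Sven: 1; Tomas–Beata: 1; Tomas–Veda: 1; Tomas–Yael: 1; Tomas–Iris: 1; Tomas–Zane: 1; Sven–Zane: 1; Beata–Zane: 1; Veda–Zane: 1; Yael–Zane: 1; Iris–Zane: 1.
All other pairs contribute 0.
Summing the contributions gives betweenness(Hana) = 13.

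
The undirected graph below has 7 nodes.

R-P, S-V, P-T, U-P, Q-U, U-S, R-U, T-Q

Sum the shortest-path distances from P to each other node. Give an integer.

10

Distances from P: Q:2, R:1, S:2, T:1, U:1, V:3.
Sum = 2 + 1 + 2 + 1 + 1 + 3 = 10.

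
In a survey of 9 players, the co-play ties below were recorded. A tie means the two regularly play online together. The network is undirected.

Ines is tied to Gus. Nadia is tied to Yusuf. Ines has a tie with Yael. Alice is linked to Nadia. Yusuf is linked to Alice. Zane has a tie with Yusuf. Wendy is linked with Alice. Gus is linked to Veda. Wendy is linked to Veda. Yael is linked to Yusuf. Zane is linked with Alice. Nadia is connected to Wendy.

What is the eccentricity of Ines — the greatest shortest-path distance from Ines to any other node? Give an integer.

3

Distances from Ines: Alice:3, Gus:1, Nadia:3, Veda:2, Wendy:3, Yael:1, Yusuf:2, Zane:3.
The largest is 3 (to Nadia, Alice, Zane, and Wendy), so the eccentricity of Ines is 3.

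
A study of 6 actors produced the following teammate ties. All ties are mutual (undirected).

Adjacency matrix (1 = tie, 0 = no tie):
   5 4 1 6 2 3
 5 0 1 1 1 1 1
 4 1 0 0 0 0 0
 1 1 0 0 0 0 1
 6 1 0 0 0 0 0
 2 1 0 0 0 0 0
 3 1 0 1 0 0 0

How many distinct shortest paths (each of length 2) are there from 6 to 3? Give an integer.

1

The shortest distance is 2, and the only length-2 path is 6–5–3. So there is exactly 1 shortest path.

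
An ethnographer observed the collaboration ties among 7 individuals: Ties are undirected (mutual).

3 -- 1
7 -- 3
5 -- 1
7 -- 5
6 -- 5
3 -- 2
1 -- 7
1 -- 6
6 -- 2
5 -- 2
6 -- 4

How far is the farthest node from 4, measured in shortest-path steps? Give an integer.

Distances from 4: 1:2, 2:2, 3:3, 5:2, 6:1, 7:3.
The largest is 3 (to 3 and 7), so the eccentricity of 4 is 3.

3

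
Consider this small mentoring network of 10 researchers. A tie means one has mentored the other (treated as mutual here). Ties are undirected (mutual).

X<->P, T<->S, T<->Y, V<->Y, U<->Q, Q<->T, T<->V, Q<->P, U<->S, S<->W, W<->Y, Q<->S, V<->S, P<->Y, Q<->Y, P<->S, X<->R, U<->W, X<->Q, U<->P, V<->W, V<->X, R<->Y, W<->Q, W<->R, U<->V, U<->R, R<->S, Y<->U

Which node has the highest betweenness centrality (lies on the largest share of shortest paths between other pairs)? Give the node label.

Q

Unnormalized betweenness of each node: P:25/28, Q:59/21, R:103/84, S:53/20, T:13/42, U:613/420, V:187/84, W:149/210, X:16/15, Y:53/20.
Q has the largest value, 59/21, making it the main broker — the node through which the most shortest paths run.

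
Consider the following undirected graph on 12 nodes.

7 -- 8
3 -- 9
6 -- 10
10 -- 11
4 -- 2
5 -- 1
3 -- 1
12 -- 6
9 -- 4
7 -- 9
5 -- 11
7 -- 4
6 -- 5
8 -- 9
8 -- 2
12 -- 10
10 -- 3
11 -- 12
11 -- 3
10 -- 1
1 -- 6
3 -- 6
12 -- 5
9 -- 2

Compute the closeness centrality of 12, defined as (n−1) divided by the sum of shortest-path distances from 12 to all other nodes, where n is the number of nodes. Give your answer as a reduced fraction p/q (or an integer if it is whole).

11/27

Distances from 12: 1:2, 2:4, 3:2, 4:4, 5:1, 6:1, 7:4, 8:4, 9:3, 10:1, 11:1. Sum = 27.
n = 12, so closeness = 11/27.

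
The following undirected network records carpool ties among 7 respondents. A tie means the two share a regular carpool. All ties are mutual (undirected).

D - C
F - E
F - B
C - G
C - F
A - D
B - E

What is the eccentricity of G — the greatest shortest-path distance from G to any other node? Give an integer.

3

Distances from G: A:3, B:3, C:1, D:2, E:3, F:2.
The largest is 3 (to B, E, and A), so the eccentricity of G is 3.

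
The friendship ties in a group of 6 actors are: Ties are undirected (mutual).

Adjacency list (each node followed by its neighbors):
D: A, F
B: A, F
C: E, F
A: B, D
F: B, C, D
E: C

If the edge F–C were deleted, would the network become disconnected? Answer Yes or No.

Without the F–C edge there is no alternate route between F and C, so the network disconnects. It is a bridge.

Yes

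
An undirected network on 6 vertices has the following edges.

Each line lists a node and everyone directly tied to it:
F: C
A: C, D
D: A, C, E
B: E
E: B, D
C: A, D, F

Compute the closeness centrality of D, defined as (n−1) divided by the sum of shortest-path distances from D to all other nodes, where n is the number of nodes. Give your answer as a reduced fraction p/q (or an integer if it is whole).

Distances from D: A:1, B:2, C:1, E:1, F:2. Sum = 7.
n = 6, so closeness = 5/7.

5/7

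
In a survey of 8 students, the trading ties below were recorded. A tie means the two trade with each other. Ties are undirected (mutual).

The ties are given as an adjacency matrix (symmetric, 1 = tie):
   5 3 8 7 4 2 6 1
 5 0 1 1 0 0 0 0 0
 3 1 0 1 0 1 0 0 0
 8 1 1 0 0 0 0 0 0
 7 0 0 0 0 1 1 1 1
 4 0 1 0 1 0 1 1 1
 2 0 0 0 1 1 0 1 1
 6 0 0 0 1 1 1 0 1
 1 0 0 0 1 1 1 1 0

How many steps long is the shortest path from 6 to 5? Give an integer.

3

One shortest route is 6 – 4 – 3 – 5, which uses 3 edges, and at distance 2 from 6 we only reach {3}, which does not include 5. So d(6,5) = 3.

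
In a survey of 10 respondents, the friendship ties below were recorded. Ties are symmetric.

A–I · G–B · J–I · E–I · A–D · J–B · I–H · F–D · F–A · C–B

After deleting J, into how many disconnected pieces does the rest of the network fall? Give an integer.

Without J, the remaining ties split the others into: {A, D, E, F, H, I}; {B, C, G}.
That's 2 separate components.

2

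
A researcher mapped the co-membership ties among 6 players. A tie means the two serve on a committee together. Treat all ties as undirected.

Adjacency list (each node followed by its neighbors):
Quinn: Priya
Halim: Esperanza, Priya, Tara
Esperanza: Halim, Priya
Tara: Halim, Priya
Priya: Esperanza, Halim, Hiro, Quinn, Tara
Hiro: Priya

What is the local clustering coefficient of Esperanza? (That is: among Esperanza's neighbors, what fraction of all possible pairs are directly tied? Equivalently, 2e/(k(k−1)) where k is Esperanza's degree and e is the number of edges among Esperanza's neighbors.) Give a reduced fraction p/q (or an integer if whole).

Esperanza's neighbors: Halim and Priya (k = 2).
Possible neighbor pairs: C(2,2) = 1. Edges among them: Halim–Priya → e = 1.
Clustering(Esperanza) = 1/1.

1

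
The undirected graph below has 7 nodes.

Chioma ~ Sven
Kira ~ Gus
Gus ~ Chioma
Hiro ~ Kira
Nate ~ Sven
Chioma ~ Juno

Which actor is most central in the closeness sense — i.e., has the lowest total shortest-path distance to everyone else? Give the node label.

Chioma

Farness (sum of distances to all others) for each node — Chioma:10, Gus:11, Hiro:19, Juno:15, Kira:14, Nate:18, Sven:13.
The smallest farness is 10, for Chioma, so Chioma has the highest closeness.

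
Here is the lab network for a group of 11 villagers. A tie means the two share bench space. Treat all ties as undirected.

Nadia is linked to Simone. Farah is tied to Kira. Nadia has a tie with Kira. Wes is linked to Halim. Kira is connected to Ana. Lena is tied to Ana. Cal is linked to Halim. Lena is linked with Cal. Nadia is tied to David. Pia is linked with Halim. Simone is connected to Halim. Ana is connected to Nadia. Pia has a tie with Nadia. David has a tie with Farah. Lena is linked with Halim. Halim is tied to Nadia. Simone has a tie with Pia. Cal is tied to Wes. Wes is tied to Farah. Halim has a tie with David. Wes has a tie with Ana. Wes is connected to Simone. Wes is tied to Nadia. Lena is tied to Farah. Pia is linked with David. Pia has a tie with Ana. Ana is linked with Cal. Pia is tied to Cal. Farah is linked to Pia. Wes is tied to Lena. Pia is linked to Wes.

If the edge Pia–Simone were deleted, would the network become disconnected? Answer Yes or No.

Even without that edge, Pia still reaches Simone via Pia – Halim – Simone, so the network stays connected. Not a bridge.

No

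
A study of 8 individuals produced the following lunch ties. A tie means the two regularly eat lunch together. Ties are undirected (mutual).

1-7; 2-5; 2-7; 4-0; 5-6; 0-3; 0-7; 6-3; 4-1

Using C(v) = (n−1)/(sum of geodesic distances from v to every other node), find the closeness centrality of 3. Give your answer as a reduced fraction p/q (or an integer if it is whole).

Distances from 3: 0:1, 1:3, 2:3, 4:2, 5:2, 6:1, 7:2. Sum = 14.
n = 8, so closeness = 7/14 = 1/2.

1/2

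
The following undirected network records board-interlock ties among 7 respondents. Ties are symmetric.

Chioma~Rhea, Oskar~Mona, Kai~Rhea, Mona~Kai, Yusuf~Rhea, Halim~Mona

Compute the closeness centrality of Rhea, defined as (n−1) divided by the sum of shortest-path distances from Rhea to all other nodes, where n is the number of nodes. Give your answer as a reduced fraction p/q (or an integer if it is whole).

Distances from Rhea: Chioma:1, Halim:3, Kai:1, Mona:2, Oskar:3, Yusuf:1. Sum = 11.
n = 7, so closeness = 6/11.

6/11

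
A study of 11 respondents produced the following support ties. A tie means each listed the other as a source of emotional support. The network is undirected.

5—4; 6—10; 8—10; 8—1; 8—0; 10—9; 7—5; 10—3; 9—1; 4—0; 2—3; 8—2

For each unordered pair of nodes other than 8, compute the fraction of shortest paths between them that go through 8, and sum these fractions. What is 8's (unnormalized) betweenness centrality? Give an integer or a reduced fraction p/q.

Pairs whose geodesics pass through 8 — 6–1: 1/2; 6–2: 1/2; 6–5: 1; 6–4: 1; 6–0: 1; 6–7: 1; 1–2: 1; 1–5: 1; 1–4: 1; 1–0: 1; 1–10: 1/2; 1–7: 1; 1–3: 2/3; 2–5: 1 … (+17 more pairs).
All other pairs contribute 0.
Summing the contributions gives betweenness(8) = 85/3.

85/3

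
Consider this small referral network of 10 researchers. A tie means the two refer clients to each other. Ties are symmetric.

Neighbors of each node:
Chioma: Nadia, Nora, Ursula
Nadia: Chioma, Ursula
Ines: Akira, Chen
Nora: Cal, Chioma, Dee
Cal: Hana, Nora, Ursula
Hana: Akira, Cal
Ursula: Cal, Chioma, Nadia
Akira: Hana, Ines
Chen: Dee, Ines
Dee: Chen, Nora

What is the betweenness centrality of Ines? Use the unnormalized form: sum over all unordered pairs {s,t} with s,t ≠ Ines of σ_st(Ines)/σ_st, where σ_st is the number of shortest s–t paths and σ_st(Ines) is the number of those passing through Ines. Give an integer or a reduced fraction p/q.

3

Pairs whose geodesics pass through Ines — Dee–Akira: 1; Chen–Akira: 1; Chen–Hana: 1.
All other pairs contribute 0.
Summing the contributions gives betweenness(Ines) = 3.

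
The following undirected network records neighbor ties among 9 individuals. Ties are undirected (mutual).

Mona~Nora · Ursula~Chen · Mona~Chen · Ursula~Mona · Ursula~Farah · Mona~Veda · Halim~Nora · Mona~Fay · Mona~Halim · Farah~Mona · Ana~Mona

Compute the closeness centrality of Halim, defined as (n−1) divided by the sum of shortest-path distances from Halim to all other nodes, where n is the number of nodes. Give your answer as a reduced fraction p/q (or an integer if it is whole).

Distances from Halim: Ana:2, Chen:2, Farah:2, Fay:2, Mona:1, Nora:1, Ursula:2, Veda:2. Sum = 14.
n = 9, so closeness = 8/14 = 4/7.

4/7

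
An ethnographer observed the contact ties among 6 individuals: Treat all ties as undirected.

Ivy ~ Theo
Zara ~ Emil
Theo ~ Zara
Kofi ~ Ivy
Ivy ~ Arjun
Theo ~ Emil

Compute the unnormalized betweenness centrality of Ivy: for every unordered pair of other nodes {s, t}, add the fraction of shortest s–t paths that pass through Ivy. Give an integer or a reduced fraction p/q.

7

Pairs whose geodesics pass through Ivy — Kofi–Zara: 1; Kofi–Emil: 1; Kofi–Theo: 1; Kofi–Arjun: 1; Zara–Arjun: 1; Emil–Arjun: 1; Theo–Arjun: 1.
All other pairs contribute 0.
Summing the contributions gives betweenness(Ivy) = 7.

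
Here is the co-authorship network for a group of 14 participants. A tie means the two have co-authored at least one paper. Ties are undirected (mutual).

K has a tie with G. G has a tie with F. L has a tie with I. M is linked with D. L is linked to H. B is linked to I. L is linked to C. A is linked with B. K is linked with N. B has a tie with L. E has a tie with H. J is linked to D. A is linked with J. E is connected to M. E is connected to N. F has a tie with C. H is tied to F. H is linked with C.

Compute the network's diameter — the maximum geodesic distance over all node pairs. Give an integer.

6

Eccentricity of each node (its greatest distance to any other): A:6, B:5, C:4, D:5, E:4, F:5, G:6, H:4, I:5, J:6, K:6, L:4, M:4, N:5.
The maximum eccentricity is 6, realized for instance by the pair G–J via G – F – H – E – M – D – J. So the diameter is 6.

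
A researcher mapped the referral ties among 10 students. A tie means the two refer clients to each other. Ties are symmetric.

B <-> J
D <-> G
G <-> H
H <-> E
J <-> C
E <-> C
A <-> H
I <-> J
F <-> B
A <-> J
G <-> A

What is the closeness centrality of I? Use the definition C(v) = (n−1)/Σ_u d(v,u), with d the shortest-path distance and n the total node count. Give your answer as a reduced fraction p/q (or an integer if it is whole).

9/23

Distances from I: A:2, B:2, C:2, D:4, E:3, F:3, G:3, H:3, J:1. Sum = 23.
n = 10, so closeness = 9/23.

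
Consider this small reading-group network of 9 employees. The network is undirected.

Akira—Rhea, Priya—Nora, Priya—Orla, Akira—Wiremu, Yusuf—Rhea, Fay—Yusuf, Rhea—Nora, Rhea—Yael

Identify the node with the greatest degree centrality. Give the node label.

Degrees — Akira:2, Fay:1, Nora:2, Orla:1, Priya:2, Rhea:4, Wiremu:1, Yael:1, Yusuf:2.
The maximum is 4, attained only by Rhea.

Rhea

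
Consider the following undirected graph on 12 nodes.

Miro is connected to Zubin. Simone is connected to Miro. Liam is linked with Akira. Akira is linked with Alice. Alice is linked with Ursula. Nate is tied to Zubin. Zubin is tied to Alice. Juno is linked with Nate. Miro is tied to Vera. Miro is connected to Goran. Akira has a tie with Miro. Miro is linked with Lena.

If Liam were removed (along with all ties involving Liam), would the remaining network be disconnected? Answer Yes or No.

Even without Liam, every remaining node can still reach every other (the residual graph is connected), so Liam is not a cut vertex.

No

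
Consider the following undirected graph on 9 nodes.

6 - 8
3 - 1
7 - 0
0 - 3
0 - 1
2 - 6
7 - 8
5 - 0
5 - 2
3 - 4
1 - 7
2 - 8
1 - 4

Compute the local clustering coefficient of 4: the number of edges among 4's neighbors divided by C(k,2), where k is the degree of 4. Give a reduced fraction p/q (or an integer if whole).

1

4's neighbors: 1 and 3 (k = 2).
Possible neighbor pairs: C(2,2) = 1. Edges among them: 1–3 → e = 1.
Clustering(4) = 1/1.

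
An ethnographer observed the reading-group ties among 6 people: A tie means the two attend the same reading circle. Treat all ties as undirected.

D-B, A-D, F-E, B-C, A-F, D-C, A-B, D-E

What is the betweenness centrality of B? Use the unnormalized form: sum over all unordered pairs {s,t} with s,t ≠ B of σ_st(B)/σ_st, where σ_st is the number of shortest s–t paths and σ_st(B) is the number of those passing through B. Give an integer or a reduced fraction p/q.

Pairs whose geodesics pass through B — C–F: 1/3; C–A: 1/2.
All other pairs contribute 0.
Summing the contributions gives betweenness(B) = 5/6.

5/6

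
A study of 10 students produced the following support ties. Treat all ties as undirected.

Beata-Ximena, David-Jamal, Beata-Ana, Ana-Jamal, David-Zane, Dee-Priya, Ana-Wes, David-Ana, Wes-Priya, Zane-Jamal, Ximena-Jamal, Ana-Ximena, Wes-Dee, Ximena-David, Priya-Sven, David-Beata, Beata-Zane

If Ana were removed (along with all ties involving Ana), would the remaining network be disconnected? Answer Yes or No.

Removing Ana leaves {Dee, Priya, Sven, and Wes} with no path to {Beata, David, Jamal, Ximena, and Zane}, so the network splits into 2 components. Ana is a cut vertex.

Yes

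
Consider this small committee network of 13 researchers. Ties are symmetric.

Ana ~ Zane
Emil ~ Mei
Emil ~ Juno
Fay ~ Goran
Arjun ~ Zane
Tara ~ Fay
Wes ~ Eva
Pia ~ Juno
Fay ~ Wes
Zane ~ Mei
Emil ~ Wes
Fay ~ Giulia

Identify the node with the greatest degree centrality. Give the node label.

Fay

Degrees — Ana:1, Arjun:1, Emil:3, Eva:1, Fay:4, Giulia:1, Goran:1, Juno:2, Mei:2, Pia:1, Tara:1, Wes:3, Zane:3.
The maximum is 4, attained only by Fay.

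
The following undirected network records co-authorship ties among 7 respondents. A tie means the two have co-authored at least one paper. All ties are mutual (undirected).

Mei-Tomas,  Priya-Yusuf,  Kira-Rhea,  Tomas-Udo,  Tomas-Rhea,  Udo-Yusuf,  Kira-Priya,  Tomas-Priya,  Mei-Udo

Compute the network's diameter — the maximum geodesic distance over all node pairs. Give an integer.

Eccentricity of each node (its greatest distance to any other): Kira:3, Mei:3, Priya:2, Rhea:3, Tomas:2, Udo:3, Yusuf:3.
The maximum eccentricity is 3, realized for instance by the pair Mei–Kira via Mei – Tomas – Rhea – Kira. So the diameter is 3.

3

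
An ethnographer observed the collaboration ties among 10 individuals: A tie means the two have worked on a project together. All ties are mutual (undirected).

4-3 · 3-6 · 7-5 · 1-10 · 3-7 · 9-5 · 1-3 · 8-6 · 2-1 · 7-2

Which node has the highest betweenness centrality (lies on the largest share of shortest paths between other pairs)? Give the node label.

3

Unnormalized betweenness of each node: 1:10, 2:3, 3:23, 4:0, 5:8, 6:8, 7:16, 8:0, 9:0, 10:0.
3 has the largest value, 23, making it the main broker — the node through which the most shortest paths run.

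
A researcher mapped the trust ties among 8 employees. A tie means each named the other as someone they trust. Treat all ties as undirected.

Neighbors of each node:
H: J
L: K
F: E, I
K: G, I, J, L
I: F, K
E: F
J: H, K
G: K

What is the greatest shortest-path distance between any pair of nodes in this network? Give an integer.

Eccentricity of each node (its greatest distance to any other): E:5, F:4, G:4, H:5, I:3, J:4, K:3, L:4.
The maximum eccentricity is 5, realized for instance by the pair H–E via H – J – K – I – F – E. So the diameter is 5.

5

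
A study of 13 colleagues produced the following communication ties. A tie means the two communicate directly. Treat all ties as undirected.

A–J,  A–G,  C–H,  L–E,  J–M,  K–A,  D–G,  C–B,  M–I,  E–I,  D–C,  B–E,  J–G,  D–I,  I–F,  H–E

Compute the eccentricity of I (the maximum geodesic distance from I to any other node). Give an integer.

Distances from I: A:3, B:2, C:2, D:1, E:1, F:1, G:2, H:2, J:2, K:4, L:2, M:1.
The largest is 4 (to K), so the eccentricity of I is 4.

4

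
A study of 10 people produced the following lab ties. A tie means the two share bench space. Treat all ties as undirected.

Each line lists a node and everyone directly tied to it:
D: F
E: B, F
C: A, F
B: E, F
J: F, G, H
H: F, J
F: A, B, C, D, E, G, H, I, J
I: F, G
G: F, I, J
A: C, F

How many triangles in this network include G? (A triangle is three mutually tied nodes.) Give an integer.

G's neighbors: F, I, and J.
Neighbor pairs that are themselves tied: G–F–I; G–F–J. Each forms one triangle with G, for 2 in total.

2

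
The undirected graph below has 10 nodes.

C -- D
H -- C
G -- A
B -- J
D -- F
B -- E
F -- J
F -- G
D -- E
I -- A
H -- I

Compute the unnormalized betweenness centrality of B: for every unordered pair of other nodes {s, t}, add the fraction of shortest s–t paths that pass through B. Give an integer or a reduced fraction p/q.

Pairs whose geodesics pass through B — J–E: 1.
All other pairs contribute 0.
Summing the contributions gives betweenness(B) = 1.

1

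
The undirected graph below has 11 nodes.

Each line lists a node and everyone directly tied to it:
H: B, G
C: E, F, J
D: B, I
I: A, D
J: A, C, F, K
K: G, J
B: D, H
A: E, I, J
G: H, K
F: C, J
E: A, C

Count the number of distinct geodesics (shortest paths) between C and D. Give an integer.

2

The shortest distance is 4. The length-4 paths are: C–E–A–I–D; C–J–A–I–D.
That gives 2 distinct shortest paths.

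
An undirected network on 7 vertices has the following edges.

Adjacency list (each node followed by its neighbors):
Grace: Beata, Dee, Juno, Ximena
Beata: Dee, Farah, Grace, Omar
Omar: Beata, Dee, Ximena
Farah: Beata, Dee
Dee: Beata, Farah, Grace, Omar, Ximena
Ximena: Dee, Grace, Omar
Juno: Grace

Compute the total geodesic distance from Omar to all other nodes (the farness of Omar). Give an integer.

10

Distances from Omar: Beata:1, Dee:1, Farah:2, Grace:2, Juno:3, Ximena:1.
Sum = 1 + 1 + 2 + 2 + 3 + 1 = 10.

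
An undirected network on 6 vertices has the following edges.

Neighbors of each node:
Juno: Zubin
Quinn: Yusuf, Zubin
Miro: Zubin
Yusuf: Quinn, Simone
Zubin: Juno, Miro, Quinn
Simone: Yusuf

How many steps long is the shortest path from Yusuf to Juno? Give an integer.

3

One shortest route is Yusuf – Quinn – Zubin – Juno, which uses 3 edges, and at distance 2 from Yusuf we only reach {Zubin}, which does not include Juno. So d(Yusuf,Juno) = 3.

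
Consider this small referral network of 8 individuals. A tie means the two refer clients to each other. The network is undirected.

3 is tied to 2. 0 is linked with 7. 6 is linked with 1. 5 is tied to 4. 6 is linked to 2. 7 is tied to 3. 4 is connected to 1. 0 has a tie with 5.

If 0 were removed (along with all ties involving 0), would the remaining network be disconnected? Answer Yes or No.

No

Even without 0, every remaining node can still reach every other (the residual graph is connected), so 0 is not a cut vertex.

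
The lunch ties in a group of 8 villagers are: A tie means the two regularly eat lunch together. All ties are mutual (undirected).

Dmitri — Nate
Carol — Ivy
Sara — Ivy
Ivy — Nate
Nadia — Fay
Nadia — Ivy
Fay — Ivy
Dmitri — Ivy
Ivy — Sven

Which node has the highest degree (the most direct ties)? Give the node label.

Ivy

Degrees — Carol:1, Dmitri:2, Fay:2, Ivy:7, Nadia:2, Nate:2, Sara:1, Sven:1.
The maximum is 7, attained only by Ivy.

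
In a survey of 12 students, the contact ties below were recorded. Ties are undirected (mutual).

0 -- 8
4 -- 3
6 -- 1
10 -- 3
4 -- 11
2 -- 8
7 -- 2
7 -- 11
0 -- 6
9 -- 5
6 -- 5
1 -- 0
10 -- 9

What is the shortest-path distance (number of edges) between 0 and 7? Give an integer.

3

One shortest route is 0 – 8 – 2 – 7, which uses 3 edges, and at distance 2 from 0 we only reach {2, 5}, which does not include 7. So d(0,7) = 3.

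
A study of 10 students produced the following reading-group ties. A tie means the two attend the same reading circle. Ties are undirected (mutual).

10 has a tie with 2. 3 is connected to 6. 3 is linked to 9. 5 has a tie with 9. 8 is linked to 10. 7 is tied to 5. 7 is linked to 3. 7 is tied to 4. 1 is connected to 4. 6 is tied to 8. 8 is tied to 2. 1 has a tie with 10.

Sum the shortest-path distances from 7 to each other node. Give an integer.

Distances from 7: 1:2, 2:4, 3:1, 4:1, 5:1, 6:2, 8:3, 9:2, 10:3.
Sum = 2 + 4 + 1 + 1 + 1 + 2 + 3 + 2 + 3 = 19.

19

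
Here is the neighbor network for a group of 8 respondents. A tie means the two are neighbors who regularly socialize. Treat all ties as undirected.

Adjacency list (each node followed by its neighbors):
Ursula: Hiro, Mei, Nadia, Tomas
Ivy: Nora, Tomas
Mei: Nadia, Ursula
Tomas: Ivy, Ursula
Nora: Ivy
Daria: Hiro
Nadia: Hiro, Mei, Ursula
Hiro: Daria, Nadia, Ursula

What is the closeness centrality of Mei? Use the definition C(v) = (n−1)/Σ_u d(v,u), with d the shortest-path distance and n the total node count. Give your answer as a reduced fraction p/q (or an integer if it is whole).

7/16

Distances from Mei: Daria:3, Hiro:2, Ivy:3, Nadia:1, Nora:4, Tomas:2, Ursula:1. Sum = 16.
n = 8, so closeness = 7/16.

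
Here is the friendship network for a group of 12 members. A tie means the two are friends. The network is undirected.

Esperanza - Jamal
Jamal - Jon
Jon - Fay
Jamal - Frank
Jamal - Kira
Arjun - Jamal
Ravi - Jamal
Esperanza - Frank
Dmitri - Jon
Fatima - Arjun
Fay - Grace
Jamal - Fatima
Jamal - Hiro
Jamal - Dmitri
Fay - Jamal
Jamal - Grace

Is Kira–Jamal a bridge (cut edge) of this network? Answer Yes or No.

Without the Kira–Jamal edge there is no alternate route between Kira and Jamal, so the network disconnects. It is a bridge.

Yes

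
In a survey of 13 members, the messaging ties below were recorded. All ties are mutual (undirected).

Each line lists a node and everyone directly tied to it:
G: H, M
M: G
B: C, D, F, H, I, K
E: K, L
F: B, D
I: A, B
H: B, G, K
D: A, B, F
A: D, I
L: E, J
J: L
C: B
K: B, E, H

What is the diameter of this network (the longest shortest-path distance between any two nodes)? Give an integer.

6

Eccentricity of each node (its greatest distance to any other): A:6, B:4, C:5, D:5, E:4, F:5, G:5, H:4, I:5, J:6, K:3, L:5, M:6.
The maximum eccentricity is 6, realized for instance by the pair A–J via A – I – B – K – E – L – J. So the diameter is 6.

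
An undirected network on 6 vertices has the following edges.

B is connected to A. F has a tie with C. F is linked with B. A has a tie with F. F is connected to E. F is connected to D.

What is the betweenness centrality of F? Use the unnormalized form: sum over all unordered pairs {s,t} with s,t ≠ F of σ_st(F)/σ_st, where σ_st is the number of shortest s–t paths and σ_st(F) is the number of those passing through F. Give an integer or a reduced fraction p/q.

Pairs whose geodesics pass through F — A–E: 1; A–C: 1; A–D: 1; E–B: 1; E–C: 1; E–D: 1; B–C: 1; B–D: 1; C–D: 1.
All other pairs contribute 0.
Summing the contributions gives betweenness(F) = 9.

9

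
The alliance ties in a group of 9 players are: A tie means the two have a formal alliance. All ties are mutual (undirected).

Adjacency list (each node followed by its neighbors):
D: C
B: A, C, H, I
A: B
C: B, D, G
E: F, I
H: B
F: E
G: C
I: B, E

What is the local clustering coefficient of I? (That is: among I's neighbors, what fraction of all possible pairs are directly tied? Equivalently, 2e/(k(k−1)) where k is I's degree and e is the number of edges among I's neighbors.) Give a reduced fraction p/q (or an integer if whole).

0

I's neighbors: B and E (k = 2).
Possible neighbor pairs: C(2,2) = 1. Edges among them: none → e = 0.
Clustering(I) = 0/1.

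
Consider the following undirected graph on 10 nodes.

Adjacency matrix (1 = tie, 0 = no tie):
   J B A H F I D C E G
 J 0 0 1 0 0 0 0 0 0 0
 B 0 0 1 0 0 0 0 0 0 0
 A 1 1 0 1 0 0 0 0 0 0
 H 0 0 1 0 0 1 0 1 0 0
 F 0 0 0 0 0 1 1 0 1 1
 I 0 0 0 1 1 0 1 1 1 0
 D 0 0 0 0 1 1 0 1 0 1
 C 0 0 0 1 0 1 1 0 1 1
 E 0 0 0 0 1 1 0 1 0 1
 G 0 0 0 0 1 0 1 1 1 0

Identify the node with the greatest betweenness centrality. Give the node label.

Unnormalized betweenness of each node: A:15, B:0, C:17/2, D:1/2, E:1/2, F:1/2, G:1/2, H:18, I:17/2, J:0.
H has the largest value, 18, making it the main broker — the node through which the most shortest paths run.

H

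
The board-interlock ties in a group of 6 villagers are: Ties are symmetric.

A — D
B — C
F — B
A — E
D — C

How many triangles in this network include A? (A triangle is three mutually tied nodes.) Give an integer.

0

A's neighbors are D and E, but none of them are tied to each other, so no triangle contains A.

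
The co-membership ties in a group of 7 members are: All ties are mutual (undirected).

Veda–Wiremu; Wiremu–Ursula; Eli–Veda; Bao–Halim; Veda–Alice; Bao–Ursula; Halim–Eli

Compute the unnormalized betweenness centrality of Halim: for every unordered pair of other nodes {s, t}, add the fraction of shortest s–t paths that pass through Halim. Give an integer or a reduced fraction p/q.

5/2

Pairs whose geodesics pass through Halim — Bao–Alice: 1/2; Bao–Eli: 1; Bao–Veda: 1/2; Ursula–Eli: 1/2.
All other pairs contribute 0.
Summing the contributions gives betweenness(Halim) = 5/2.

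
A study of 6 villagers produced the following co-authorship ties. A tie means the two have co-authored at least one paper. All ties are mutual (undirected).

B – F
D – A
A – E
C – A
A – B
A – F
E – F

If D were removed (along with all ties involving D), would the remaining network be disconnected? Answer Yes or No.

No

Even without D, every remaining node can still reach every other (the residual graph is connected), so D is not a cut vertex.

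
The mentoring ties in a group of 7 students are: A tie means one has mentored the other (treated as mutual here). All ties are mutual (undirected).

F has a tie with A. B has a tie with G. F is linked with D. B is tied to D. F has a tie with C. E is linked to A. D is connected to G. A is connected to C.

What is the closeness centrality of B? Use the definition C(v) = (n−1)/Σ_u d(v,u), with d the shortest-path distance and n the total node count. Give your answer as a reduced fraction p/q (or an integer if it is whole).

3/7

Distances from B: A:3, C:3, D:1, E:4, F:2, G:1. Sum = 14.
n = 7, so closeness = 6/14 = 3/7.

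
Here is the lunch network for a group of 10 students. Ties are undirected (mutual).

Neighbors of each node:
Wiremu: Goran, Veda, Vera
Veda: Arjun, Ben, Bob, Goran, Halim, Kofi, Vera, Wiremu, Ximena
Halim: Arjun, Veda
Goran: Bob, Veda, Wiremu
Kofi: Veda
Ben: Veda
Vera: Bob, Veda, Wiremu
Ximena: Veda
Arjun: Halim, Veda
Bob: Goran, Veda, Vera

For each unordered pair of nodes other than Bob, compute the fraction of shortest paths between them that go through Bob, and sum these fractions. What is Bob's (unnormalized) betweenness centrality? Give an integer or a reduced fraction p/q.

1/3

Pairs whose geodesics pass through Bob — Goran–Vera: 1/3.
All other pairs contribute 0.
Summing the contributions gives betweenness(Bob) = 1/3.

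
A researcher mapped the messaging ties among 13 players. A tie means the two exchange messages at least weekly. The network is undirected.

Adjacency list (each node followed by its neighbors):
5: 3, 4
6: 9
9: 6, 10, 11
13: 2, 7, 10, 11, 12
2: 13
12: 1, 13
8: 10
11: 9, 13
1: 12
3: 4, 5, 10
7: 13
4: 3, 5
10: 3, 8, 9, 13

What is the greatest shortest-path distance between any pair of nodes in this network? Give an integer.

5

Eccentricity of each node (its greatest distance to any other): 1:5, 2:4, 3:4, 4:5, 5:5, 6:5, 7:4, 8:4, 9:4, 10:3, 11:4, 12:4, 13:3.
The maximum eccentricity is 5, realized for instance by the pair 1–6 via 1 – 12 – 13 – 10 – 9 – 6. So the diameter is 5.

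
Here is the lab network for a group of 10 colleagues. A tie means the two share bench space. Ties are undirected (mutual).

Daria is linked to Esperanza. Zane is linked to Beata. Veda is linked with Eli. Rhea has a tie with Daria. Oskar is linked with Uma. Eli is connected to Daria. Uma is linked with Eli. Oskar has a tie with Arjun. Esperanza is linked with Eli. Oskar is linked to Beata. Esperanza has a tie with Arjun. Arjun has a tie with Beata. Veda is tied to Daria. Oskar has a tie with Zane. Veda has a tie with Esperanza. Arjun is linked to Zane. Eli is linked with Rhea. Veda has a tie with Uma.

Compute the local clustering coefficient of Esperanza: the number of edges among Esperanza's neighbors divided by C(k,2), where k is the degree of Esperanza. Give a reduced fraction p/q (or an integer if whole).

Esperanza's neighbors: Arjun, Daria, Eli, and Veda (k = 4).
Possible neighbor pairs: C(4,2) = 6. Edges among them: Daria–Eli, Daria–Veda, Eli–Veda → e = 3.
Clustering(Esperanza) = 3/6 = 1/2.

1/2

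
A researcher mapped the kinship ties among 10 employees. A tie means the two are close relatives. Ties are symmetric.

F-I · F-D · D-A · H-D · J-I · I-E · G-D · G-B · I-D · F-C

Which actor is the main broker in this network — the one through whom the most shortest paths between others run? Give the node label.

D

Unnormalized betweenness of each node: A:0, B:0, C:0, D:25, E:0, F:8, G:8, H:0, I:15, J:0.
D has the largest value, 25, making it the main broker — the node through which the most shortest paths run.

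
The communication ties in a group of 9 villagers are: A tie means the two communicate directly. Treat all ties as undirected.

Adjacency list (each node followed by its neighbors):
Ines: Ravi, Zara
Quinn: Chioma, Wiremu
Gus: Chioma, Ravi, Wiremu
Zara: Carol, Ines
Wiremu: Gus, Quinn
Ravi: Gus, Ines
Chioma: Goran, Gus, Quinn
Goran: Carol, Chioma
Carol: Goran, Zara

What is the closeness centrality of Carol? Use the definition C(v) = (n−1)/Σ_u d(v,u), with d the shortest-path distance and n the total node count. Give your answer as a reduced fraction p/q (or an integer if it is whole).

Distances from Carol: Chioma:2, Goran:1, Gus:3, Ines:2, Quinn:3, Ravi:3, Wiremu:4, Zara:1. Sum = 19.
n = 9, so closeness = 8/19.

8/19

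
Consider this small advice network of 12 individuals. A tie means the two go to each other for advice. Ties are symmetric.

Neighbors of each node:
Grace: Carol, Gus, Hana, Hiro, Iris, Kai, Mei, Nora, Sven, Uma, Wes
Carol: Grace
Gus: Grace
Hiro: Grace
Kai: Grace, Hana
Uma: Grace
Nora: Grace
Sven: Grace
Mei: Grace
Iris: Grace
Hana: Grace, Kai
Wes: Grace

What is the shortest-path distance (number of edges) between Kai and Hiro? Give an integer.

One shortest route is Kai – Grace – Hiro, which uses 2 edges, and Kai and Hiro are not directly tied, so nothing shorter exists. So d(Kai,Hiro) = 2.

2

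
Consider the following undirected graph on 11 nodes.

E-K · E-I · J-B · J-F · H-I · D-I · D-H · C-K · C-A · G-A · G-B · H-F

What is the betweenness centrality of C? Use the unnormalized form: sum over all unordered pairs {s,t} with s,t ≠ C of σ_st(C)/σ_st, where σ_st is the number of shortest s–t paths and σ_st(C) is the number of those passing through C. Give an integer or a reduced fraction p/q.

9

Pairs whose geodesics pass through C — E–A: 1; E–G: 1; E–B: 1/2; K–A: 1; K–G: 1; K–B: 1; K–J: 1/2; A–H: 1/2; A–D: 1; A–I: 1; G–I: 1/2.
All other pairs contribute 0.
Summing the contributions gives betweenness(C) = 9.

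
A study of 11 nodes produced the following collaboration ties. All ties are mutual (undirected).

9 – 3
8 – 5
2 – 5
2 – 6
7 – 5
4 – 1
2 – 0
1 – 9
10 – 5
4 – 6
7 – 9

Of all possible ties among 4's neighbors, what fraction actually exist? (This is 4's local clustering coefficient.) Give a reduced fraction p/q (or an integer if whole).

0

4's neighbors: 1 and 6 (k = 2).
Possible neighbor pairs: C(2,2) = 1. Edges among them: none → e = 0.
Clustering(4) = 0/1.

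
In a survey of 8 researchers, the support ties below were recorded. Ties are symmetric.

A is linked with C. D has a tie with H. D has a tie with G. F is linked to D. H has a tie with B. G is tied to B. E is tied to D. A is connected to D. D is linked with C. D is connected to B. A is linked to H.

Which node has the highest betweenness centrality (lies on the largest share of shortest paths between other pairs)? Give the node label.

D

Unnormalized betweenness of each node: A:1/2, B:1/2, C:0, D:31/2, E:0, F:0, G:0, H:1/2.
D has the largest value, 31/2, making it the main broker — the node through which the most shortest paths run.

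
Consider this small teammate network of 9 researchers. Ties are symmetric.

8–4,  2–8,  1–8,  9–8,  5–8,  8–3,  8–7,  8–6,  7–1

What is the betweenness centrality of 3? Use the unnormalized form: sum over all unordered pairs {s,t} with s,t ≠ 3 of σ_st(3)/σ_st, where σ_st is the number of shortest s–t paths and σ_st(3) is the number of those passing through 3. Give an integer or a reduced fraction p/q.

No shortest path between any pair of other nodes passes through 3.
Summing the contributions gives betweenness(3) = 0.

0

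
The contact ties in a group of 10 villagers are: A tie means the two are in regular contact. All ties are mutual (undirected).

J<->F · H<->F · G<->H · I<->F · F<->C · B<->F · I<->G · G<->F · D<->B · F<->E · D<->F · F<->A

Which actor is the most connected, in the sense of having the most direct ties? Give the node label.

Degrees — A:1, B:2, C:1, D:2, E:1, F:9, G:3, H:2, I:2, J:1.
The maximum is 9, attained only by F.

F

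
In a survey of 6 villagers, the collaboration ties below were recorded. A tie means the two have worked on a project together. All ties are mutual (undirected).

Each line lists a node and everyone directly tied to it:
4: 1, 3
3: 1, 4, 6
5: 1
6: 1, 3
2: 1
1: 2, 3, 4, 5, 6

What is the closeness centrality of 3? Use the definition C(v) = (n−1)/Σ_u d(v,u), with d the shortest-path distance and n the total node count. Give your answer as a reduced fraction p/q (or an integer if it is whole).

5/7

Distances from 3: 1:1, 2:2, 4:1, 5:2, 6:1. Sum = 7.
n = 6, so closeness = 5/7.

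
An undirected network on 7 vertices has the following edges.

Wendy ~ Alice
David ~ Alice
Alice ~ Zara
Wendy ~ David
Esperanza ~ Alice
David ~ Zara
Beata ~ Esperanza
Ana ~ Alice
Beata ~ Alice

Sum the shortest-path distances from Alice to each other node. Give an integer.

6

Distances from Alice: Ana:1, Beata:1, David:1, Esperanza:1, Wendy:1, Zara:1.
Sum = 1 + 1 + 1 + 1 + 1 + 1 = 6.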